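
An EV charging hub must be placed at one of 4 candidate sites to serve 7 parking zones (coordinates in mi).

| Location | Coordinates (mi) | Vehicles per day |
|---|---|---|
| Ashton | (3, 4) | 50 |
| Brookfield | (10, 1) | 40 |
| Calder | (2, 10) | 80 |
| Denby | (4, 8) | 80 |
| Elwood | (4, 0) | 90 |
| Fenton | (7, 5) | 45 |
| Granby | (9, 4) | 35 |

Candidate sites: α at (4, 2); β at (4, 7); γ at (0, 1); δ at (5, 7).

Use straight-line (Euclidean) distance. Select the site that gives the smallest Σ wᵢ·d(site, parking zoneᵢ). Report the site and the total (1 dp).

Total weighted distance at each candidate:
  α (4, 2): total = 2054.2
  β (4, 7): total = 1862.3
  γ (0, 1): total = 3060.6
  δ (5, 7): total = 1883.9
Minimum is at β with total 1862.3 mi.

β, total 1862.3 mi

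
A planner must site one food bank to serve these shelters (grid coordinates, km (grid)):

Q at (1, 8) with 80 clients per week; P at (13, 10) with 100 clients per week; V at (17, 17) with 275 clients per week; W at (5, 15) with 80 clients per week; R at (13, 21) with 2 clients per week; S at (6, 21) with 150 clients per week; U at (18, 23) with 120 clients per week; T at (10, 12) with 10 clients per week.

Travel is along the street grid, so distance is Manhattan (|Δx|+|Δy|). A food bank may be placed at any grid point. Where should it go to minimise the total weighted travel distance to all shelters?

Manhattan distance separates: Σwᵢ(|x−xᵢ|+|y−yᵢ|) = Σwᵢ|x−xᵢ| + Σwᵢ|y−yᵢ|, so x and y are optimised independently as 1-D weighted medians.
Total weight W = 817; half = 408.5.
x-coordinate, sorted with cumulative weight:
  x=1 (Q, w=80) cum 80
  x=5 (W, w=80) cum 160
  x=6 (S, w=150) cum 310
  x=10 (T, w=10) cum 320
  x=13 (P, w=100) cum 420  ← median
  x=13 (R, w=2) cum 422
  x=17 (V, w=275) cum 697
  x=18 (U, w=120) cum 817
⇒ x* = 13
y-coordinate, sorted with cumulative weight:
  y=8 (Q, w=80) cum 80
  y=10 (P, w=100) cum 180
  y=12 (T, w=10) cum 190
  y=15 (W, w=80) cum 270
  y=17 (V, w=275) cum 545  ← median
  y=21 (R, w=2) cum 547
  y=21 (S, w=150) cum 697
  y=23 (U, w=120) cum 817
⇒ y* = 17

(13, 17)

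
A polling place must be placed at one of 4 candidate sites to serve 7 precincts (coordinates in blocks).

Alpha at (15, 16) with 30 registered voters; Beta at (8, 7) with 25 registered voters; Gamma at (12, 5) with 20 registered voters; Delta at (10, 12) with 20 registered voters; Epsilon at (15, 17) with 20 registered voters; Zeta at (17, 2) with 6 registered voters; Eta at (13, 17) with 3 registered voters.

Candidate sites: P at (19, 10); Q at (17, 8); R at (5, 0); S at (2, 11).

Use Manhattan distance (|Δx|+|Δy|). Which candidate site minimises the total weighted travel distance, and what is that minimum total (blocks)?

Q, total 1225 blocks

Total weighted distance at each candidate:
  P (19, 10): total = 1429
  Q (17, 8): total = 1225
  R (5, 0): total = 2309
  S (2, 11): total = 1865
Minimum is at Q with total 1225 blocks.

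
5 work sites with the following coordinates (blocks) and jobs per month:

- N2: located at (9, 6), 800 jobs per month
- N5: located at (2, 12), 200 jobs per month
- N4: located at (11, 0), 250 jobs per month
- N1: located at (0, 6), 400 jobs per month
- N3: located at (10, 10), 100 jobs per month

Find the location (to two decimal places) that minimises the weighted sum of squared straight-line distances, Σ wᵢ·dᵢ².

The minimiser of Σwᵢ‖p−pᵢ‖² is the weighted centroid p* = (Σwᵢpᵢ)/(Σwᵢ).
Σwᵢ = 1750.
Σwᵢxᵢ = 800·9 + 200·2 + 250·11 + 400·0 + 100·10 = 11350.
Σwᵢyᵢ = 800·6 + 200·12 + 250·0 + 400·6 + 100·10 = 10600.
x* = 11350/1750 = 6.49, y* = 10600/1750 = 6.06.

(6.49, 6.06)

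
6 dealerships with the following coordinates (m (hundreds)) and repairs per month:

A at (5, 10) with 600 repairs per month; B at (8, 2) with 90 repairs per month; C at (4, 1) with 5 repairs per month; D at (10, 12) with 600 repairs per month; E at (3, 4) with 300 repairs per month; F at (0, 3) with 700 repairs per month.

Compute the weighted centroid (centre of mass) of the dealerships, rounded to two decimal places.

The minimiser of Σwᵢ‖p−pᵢ‖² is the weighted centroid p* = (Σwᵢpᵢ)/(Σwᵢ).
Σwᵢ = 2295.
Σwᵢxᵢ = 600·5 + 90·8 + 5·4 + 600·10 + 300·3 + 700·0 = 10640.
Σwᵢyᵢ = 600·10 + 90·2 + 5·1 + 600·12 + 300·4 + 700·3 = 16685.
x* = 10640/2295 = 4.64, y* = 16685/2295 = 7.27.

(4.64, 7.27)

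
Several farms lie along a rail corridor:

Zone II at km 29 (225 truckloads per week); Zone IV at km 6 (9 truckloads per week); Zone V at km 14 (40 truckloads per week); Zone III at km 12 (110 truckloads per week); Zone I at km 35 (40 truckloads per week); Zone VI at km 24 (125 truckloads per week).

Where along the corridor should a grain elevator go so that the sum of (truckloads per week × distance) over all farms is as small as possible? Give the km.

x = 24

For a sum of weighted absolute distances on a line, the optimum is the weighted median (not the mean). Total weight W = 549; half-weight = 274.5.
Sort by position and accumulate weight:
  km 6 (Zone IV, w=9) → cum 9
  km 12 (Zone III, w=110) → cum 119
  km 14 (Zone V, w=40) → cum 159
  km 24 (Zone VI, w=125) → cum 284  ≥ 274.5 → median here
  km 29 (Zone II, w=225) → cum 509
  km 35 (Zone I, w=40) → cum 549
Optimal location: km 24.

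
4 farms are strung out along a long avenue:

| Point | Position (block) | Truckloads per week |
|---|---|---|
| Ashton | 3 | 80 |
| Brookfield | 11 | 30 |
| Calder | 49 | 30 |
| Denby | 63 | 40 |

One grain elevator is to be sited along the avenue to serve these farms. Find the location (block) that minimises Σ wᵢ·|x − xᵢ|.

For a sum of weighted absolute distances on a line, the optimum is the weighted median (not the mean). Total weight W = 180; half-weight = 90.
Sort by position and accumulate weight:
  block 3 (Ashton, w=80) → cum 80
  block 11 (Brookfield, w=30) → cum 110  ≥ 90 → median here
  block 49 (Calder, w=30) → cum 140
  block 63 (Denby, w=40) → cum 180
Optimal location: block 11.

x = 11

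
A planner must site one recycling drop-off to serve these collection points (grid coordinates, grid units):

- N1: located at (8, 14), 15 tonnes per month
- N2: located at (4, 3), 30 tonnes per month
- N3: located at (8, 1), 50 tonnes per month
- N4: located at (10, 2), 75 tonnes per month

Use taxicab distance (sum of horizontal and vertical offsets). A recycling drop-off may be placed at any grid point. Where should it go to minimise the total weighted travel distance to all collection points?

(8, 2)

Manhattan distance separates: Σwᵢ(|x−xᵢ|+|y−yᵢ|) = Σwᵢ|x−xᵢ| + Σwᵢ|y−yᵢ|, so x and y are optimised independently as 1-D weighted medians.
Total weight W = 170; half = 85.
x-coordinate, sorted with cumulative weight:
  x=4 (N2, w=30) cum 30
  x=8 (N1, w=15) cum 45
  x=8 (N3, w=50) cum 95  ← median
  x=10 (N4, w=75) cum 170
⇒ x* = 8
y-coordinate, sorted with cumulative weight:
  y=1 (N3, w=50) cum 50
  y=2 (N4, w=75) cum 125  ← median
  y=3 (N2, w=30) cum 155
  y=14 (N1, w=15) cum 170
⇒ y* = 2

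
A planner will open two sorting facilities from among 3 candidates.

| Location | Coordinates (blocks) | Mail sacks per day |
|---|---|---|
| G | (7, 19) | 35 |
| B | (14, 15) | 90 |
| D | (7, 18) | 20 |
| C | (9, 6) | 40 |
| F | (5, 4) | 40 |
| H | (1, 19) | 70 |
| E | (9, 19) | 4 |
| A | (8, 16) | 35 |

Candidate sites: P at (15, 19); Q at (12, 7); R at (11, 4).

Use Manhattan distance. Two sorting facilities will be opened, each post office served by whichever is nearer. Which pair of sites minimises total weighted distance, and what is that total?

Evaluate every pair (each demand assigned to the nearer of the two):
  {P, R}: total = 2664
  {P, Q}: total = 2824
  {Q, R}: total = 4340
Best pair: {P, R} with total 2664.

{P, R}, total 2664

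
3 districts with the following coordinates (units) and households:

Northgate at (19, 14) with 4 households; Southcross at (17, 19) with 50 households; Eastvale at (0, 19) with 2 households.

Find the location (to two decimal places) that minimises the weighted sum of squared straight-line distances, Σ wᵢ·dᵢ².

The minimiser of Σwᵢ‖p−pᵢ‖² is the weighted centroid p* = (Σwᵢpᵢ)/(Σwᵢ).
Σwᵢ = 56.
Σwᵢxᵢ = 4·19 + 50·17 + 2·0 = 926.
Σwᵢyᵢ = 4·14 + 50·19 + 2·19 = 1044.
x* = 926/56 = 16.54, y* = 1044/56 = 18.64.

(16.54, 18.64)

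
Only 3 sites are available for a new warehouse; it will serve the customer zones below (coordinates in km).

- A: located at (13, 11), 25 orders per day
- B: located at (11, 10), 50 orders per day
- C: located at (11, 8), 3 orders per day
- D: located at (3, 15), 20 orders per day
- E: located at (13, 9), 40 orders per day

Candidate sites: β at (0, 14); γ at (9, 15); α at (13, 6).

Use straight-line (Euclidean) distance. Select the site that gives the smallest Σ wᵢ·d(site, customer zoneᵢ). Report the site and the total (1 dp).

Total weighted distance at each candidate:
  β (0, 14): total = 1576.7
  γ (9, 15): total = 841.0
  α (13, 6): total = 746.2
Minimum is at α with total 746.2 km.

α, total 746.2 km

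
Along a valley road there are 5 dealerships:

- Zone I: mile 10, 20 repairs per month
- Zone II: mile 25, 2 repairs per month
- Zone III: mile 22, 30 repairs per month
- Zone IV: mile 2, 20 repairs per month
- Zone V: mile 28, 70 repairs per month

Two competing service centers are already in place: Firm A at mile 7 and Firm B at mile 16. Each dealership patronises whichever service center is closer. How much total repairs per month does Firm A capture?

The indifferent point is the midpoint (7+16)/2 = 11.5; dealerships left of it (closer to Firm A at 7) go to Firm A, those right go to Firm B.
  Zone IV at 2 (w=20) → Firm A
  Zone I at 10 (w=20) → Firm A
  Zone III at 22 (w=30) → Firm B
  Zone II at 25 (w=2) → Firm B
  Zone V at 28 (w=70) → Firm B
Firm A captures 40; Firm B captures 102.

40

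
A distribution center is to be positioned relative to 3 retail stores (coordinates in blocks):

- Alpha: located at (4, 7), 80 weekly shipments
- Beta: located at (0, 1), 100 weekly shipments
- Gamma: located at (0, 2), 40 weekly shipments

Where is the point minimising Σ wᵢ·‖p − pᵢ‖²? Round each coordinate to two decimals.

(1.45, 3.36)

The minimiser of Σwᵢ‖p−pᵢ‖² is the weighted centroid p* = (Σwᵢpᵢ)/(Σwᵢ).
Σwᵢ = 220.
Σwᵢxᵢ = 80·4 + 100·0 + 40·0 = 320.
Σwᵢyᵢ = 80·7 + 100·1 + 40·2 = 740.
x* = 320/220 = 1.45, y* = 740/220 = 3.36.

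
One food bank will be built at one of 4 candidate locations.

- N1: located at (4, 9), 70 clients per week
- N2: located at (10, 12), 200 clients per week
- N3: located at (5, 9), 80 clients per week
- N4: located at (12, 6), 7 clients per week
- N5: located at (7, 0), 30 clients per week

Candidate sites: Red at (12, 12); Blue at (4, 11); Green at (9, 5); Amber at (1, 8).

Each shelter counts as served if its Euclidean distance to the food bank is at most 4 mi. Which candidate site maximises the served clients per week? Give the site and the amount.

Red, covering 200

Coverage radius r = 4 mi; a point is covered iff (Δx)²+(Δy)² ≤ 4² = 16.
  Red (12, 12): covers {N2} → 200
  Blue (4, 11): covers {N1, N3} → 150
  Green (9, 5): covers {N4} → 7
  Amber (1, 8): covers {N1} → 70
Maximum coverage at Red: 200 clients per week.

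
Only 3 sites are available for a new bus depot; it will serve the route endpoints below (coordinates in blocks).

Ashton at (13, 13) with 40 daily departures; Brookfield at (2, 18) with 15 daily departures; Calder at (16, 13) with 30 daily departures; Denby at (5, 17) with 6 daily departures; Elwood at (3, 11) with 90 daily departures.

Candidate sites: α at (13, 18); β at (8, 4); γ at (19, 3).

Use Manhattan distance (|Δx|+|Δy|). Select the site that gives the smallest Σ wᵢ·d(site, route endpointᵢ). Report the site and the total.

α, total 2189 blocks

Total weighted distance at each candidate:
  α (13, 18): total = 2189
  β (8, 4): total = 2546
  γ (19, 3): total = 3838
Minimum is at α with total 2189 blocks.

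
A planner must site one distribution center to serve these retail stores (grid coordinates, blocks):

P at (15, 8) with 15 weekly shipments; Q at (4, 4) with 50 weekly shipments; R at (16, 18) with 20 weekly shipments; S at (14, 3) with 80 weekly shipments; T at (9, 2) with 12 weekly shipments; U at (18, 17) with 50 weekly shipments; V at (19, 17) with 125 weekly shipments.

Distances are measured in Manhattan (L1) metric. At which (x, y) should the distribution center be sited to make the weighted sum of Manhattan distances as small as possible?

(16, 17)

Manhattan distance separates: Σwᵢ(|x−xᵢ|+|y−yᵢ|) = Σwᵢ|x−xᵢ| + Σwᵢ|y−yᵢ|, so x and y are optimised independently as 1-D weighted medians.
Total weight W = 352; half = 176.
x-coordinate, sorted with cumulative weight:
  x=4 (Q, w=50) cum 50
  x=9 (T, w=12) cum 62
  x=14 (S, w=80) cum 142
  x=15 (P, w=15) cum 157
  x=16 (R, w=20) cum 177  ← median
  x=18 (U, w=50) cum 227
  x=19 (V, w=125) cum 352
⇒ x* = 16
y-coordinate, sorted with cumulative weight:
  y=2 (T, w=12) cum 12
  y=3 (S, w=80) cum 92
  y=4 (Q, w=50) cum 142
  y=8 (P, w=15) cum 157
  y=17 (U, w=50) cum 207  ← median
  y=17 (V, w=125) cum 332
  y=18 (R, w=20) cum 352
⇒ y* = 17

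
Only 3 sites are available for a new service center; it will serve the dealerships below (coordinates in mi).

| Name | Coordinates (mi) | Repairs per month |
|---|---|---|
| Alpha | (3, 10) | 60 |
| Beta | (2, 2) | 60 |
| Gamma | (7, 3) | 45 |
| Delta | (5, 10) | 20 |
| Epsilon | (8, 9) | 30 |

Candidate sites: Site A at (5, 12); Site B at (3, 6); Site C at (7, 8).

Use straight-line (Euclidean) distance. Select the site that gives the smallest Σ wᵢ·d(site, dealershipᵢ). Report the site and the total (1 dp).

Total weighted distance at each candidate:
  Site A (5, 12): total = 1378.3
  Site B (3, 6): total = 976.8
  Site C (7, 8): total = 1060.9
Minimum is at Site B with total 976.8 mi.

Site B, total 976.8 mi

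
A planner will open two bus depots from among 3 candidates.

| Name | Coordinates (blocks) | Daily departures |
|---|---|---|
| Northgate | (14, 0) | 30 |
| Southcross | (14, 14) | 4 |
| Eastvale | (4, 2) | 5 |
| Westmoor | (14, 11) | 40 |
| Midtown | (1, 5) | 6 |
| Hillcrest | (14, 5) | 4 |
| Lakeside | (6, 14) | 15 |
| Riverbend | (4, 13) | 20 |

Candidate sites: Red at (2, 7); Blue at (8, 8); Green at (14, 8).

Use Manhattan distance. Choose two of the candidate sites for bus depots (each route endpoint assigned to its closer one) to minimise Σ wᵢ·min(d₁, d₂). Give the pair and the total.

{Red, Green}, total 774

Evaluate every pair (each demand assigned to the nearer of the two):
  {Red, Green}: total = 774
  {Blue, Green}: total = 806
  {Red, Blue}: total = 1197
Best pair: {Red, Green} with total 774.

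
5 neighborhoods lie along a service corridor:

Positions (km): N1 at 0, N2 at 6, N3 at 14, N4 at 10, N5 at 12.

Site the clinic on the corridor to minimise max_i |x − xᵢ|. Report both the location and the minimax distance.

The 1-center on a line is the midpoint of the two extreme points: leftmost at 0, rightmost at 14.
Optimal location = (0 + 14)/2 = 7; maximum distance = (14 − 0)/2 = 7.

location 7, max distance 7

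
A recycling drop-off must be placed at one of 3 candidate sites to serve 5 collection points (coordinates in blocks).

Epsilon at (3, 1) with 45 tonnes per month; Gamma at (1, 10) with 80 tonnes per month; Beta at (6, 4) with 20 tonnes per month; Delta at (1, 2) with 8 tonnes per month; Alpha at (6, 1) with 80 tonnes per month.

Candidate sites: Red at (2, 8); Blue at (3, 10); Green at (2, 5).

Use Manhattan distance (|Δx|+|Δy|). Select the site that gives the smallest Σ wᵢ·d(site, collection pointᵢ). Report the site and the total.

Green, total 1477 blocks

Total weighted distance at each candidate:
  Red (2, 8): total = 1696
  Blue (3, 10): total = 1785
  Green (2, 5): total = 1477
Minimum is at Green with total 1477 blocks.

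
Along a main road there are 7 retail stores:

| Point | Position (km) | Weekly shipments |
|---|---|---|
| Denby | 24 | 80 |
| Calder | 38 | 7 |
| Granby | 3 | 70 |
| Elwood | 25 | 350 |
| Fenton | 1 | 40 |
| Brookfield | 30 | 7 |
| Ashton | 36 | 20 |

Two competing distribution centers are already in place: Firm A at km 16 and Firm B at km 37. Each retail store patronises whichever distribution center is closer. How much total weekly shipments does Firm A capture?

The indifferent point is the midpoint (16+37)/2 = 26.5; retail stores left of it (closer to Firm A at 16) go to Firm A, those right go to Firm B.
  Fenton at 1 (w=40) → Firm A
  Granby at 3 (w=70) → Firm A
  Denby at 24 (w=80) → Firm A
  Elwood at 25 (w=350) → Firm A
  Brookfield at 30 (w=7) → Firm B
  Ashton at 36 (w=20) → Firm B
  Calder at 38 (w=7) → Firm B
Firm A captures 540; Firm B captures 34.

540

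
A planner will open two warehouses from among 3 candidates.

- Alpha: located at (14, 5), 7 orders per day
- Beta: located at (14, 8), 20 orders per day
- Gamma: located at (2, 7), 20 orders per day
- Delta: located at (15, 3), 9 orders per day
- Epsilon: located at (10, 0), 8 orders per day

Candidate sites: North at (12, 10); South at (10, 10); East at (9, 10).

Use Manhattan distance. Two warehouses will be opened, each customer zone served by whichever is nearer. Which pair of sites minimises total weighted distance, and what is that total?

{North, East}, total 507

Evaluate every pair (each demand assigned to the nearer of the two):
  {North, East}: total = 507
  {North, South}: total = 519
  {South, East}: total = 571
Best pair: {North, East} with total 507.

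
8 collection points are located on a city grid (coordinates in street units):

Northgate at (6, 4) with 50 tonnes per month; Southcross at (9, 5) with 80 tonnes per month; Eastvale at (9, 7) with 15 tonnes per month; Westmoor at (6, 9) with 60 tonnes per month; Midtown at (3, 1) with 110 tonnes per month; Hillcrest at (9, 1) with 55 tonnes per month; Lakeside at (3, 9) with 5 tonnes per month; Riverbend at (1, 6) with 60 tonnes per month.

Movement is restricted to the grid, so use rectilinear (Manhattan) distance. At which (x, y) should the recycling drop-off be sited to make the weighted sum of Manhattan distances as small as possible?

(6, 5)

Manhattan distance separates: Σwᵢ(|x−xᵢ|+|y−yᵢ|) = Σwᵢ|x−xᵢ| + Σwᵢ|y−yᵢ|, so x and y are optimised independently as 1-D weighted medians.
Total weight W = 435; half = 217.5.
x-coordinate, sorted with cumulative weight:
  x=1 (Riverbend, w=60) cum 60
  x=3 (Midtown, w=110) cum 170
  x=3 (Lakeside, w=5) cum 175
  x=6 (Northgate, w=50) cum 225  ← median
  x=6 (Westmoor, w=60) cum 285
  x=9 (Southcross, w=80) cum 365
  x=9 (Eastvale, w=15) cum 380
  x=9 (Hillcrest, w=55) cum 435
⇒ x* = 6
y-coordinate, sorted with cumulative weight:
  y=1 (Midtown, w=110) cum 110
  y=1 (Hillcrest, w=55) cum 165
  y=4 (Northgate, w=50) cum 215
  y=5 (Southcross, w=80) cum 295  ← median
  y=6 (Riverbend, w=60) cum 355
  y=7 (Eastvale, w=15) cum 370
  y=9 (Westmoor, w=60) cum 430
  y=9 (Lakeside, w=5) cum 435
⇒ y* = 5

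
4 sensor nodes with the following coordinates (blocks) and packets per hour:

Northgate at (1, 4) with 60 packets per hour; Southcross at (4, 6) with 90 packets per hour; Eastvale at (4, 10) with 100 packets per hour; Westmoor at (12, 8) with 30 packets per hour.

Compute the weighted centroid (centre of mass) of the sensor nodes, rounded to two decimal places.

The minimiser of Σwᵢ‖p−pᵢ‖² is the weighted centroid p* = (Σwᵢpᵢ)/(Σwᵢ).
Σwᵢ = 280.
Σwᵢxᵢ = 60·1 + 90·4 + 100·4 + 30·12 = 1180.
Σwᵢyᵢ = 60·4 + 90·6 + 100·10 + 30·8 = 2020.
x* = 1180/280 = 4.21, y* = 2020/280 = 7.21.

(4.21, 7.21)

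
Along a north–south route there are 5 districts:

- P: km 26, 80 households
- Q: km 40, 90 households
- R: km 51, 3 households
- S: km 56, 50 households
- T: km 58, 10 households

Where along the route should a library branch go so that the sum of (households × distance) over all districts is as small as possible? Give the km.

x = 40

For a sum of weighted absolute distances on a line, the optimum is the weighted median (not the mean). Total weight W = 233; half-weight = 116.5.
Sort by position and accumulate weight:
  km 26 (P, w=80) → cum 80
  km 40 (Q, w=90) → cum 170  ≥ 116.5 → median here
  km 51 (R, w=3) → cum 173
  km 56 (S, w=50) → cum 223
  km 58 (T, w=10) → cum 233
Optimal location: km 40.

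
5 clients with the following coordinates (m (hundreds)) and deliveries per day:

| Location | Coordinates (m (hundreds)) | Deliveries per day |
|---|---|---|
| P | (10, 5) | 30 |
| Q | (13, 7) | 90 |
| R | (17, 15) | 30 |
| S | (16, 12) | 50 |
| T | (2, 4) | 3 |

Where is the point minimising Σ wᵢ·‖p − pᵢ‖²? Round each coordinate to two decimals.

The minimiser of Σwᵢ‖p−pᵢ‖² is the weighted centroid p* = (Σwᵢpᵢ)/(Σwᵢ).
Σwᵢ = 203.
Σwᵢxᵢ = 30·10 + 90·13 + 30·17 + 50·16 + 3·2 = 2786.
Σwᵢyᵢ = 30·5 + 90·7 + 30·15 + 50·12 + 3·4 = 1842.
x* = 2786/203 = 13.72, y* = 1842/203 = 9.07.

(13.72, 9.07)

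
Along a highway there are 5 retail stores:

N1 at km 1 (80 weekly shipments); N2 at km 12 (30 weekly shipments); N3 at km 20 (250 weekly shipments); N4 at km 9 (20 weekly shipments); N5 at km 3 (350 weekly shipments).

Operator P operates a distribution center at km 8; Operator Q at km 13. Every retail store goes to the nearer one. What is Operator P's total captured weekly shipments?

450

The indifferent point is the midpoint (8+13)/2 = 10.5; retail stores left of it (closer to Operator P at 8) go to Operator P, those right go to Operator Q.
  N1 at 1 (w=80) → Operator P
  N5 at 3 (w=350) → Operator P
  N4 at 9 (w=20) → Operator P
  N2 at 12 (w=30) → Operator Q
  N3 at 20 (w=250) → Operator Q
Operator P captures 450; Operator Q captures 280.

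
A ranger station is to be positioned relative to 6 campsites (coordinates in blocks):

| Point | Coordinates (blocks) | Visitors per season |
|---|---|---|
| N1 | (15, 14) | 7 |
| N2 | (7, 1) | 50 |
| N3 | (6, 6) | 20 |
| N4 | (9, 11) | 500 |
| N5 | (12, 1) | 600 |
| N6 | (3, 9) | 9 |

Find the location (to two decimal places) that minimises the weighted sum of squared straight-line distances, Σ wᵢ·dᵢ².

(10.37, 5.44)

The minimiser of Σwᵢ‖p−pᵢ‖² is the weighted centroid p* = (Σwᵢpᵢ)/(Σwᵢ).
Σwᵢ = 1186.
Σwᵢxᵢ = 7·15 + 50·7 + 20·6 + 500·9 + 600·12 + 9·3 = 12302.
Σwᵢyᵢ = 7·14 + 50·1 + 20·6 + 500·11 + 600·1 + 9·9 = 6449.
x* = 12302/1186 = 10.37, y* = 6449/1186 = 5.44.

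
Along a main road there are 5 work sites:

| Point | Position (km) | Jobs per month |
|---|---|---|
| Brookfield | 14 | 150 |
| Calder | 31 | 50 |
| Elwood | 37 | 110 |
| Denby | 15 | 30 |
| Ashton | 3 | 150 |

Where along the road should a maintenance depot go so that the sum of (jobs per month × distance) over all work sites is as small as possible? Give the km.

For a sum of weighted absolute distances on a line, the optimum is the weighted median (not the mean). Total weight W = 490; half-weight = 245.
Sort by position and accumulate weight:
  km 3 (Ashton, w=150) → cum 150
  km 14 (Brookfield, w=150) → cum 300  ≥ 245 → median here
  km 15 (Denby, w=30) → cum 330
  km 31 (Calder, w=50) → cum 380
  km 37 (Elwood, w=110) → cum 490
Optimal location: km 14.

x = 14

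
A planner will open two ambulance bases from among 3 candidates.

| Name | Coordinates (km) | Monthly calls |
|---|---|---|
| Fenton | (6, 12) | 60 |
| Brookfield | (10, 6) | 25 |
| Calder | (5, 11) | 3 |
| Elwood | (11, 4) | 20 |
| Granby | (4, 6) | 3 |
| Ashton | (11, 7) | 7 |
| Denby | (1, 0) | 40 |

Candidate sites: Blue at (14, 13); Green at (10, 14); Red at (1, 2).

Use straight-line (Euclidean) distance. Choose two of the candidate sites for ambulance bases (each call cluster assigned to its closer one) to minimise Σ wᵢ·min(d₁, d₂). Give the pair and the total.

{Green, Red}, total 831.3

Evaluate every pair (each demand assigned to the nearer of the two):
  {Green, Red}: total = 831.3
  {Blue, Red}: total = 1044.6
  {Blue, Green}: total = 1418.2
Best pair: {Green, Red} with total 831.3.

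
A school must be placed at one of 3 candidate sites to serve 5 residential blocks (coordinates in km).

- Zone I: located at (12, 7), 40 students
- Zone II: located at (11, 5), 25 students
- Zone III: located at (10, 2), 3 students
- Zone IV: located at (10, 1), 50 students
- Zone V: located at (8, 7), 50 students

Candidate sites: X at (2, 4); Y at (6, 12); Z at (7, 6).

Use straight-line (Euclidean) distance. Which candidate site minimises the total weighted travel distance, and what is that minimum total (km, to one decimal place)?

Total weighted distance at each candidate:
  X (2, 4): total = 1431.3
  Y (6, 12): total = 1414.3
  Z (7, 6): total = 684.3
Minimum is at Z with total 684.3 km.

Z, total 684.3 km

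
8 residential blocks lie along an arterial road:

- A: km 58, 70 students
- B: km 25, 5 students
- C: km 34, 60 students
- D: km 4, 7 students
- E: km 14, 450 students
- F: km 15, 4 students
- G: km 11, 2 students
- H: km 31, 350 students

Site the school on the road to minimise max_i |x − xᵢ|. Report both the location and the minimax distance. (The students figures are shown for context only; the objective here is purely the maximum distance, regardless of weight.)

location 31, max distance 27

The 1-center on a line is the midpoint of the two extreme points: leftmost at 4, rightmost at 58.
Optimal location = (4 + 58)/2 = 31; maximum distance = (58 − 4)/2 = 27.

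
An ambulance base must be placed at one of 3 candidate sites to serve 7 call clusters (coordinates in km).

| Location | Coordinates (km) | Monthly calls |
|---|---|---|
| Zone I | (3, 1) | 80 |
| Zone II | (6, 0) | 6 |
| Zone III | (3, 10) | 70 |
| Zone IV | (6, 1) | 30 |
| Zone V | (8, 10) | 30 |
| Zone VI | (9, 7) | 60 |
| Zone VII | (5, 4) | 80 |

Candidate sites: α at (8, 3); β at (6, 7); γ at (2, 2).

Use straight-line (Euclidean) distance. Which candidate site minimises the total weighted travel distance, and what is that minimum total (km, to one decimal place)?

β, total 1596.8 km

Total weighted distance at each candidate:
  α (8, 3): total = 1849.8
  β (6, 7): total = 1596.8
  γ (2, 2): total = 1932.6
Minimum is at β with total 1596.8 km.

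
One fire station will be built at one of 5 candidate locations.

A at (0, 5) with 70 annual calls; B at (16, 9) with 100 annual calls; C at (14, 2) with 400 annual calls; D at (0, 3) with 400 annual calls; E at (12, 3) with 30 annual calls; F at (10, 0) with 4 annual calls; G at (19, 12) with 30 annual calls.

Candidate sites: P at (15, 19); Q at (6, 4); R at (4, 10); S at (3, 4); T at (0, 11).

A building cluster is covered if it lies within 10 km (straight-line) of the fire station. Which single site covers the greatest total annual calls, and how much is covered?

Coverage radius r = 10 km; a point is covered iff (Δx)²+(Δy)² ≤ 10² = 100.
  P (15, 19): covers {G} → 30
  Q (6, 4): covers {A, C, D, E, F} → 904
  R (4, 10): covers {A, D} → 470
  S (3, 4): covers {A, D, E, F} → 504
  T (0, 11): covers {A, D} → 470
Maximum coverage at Q: 904 annual calls.

Q, covering 904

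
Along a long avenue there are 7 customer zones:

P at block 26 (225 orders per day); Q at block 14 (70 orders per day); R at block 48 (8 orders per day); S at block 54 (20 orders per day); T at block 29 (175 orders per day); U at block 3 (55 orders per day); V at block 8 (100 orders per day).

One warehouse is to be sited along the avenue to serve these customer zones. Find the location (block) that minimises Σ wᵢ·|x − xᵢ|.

For a sum of weighted absolute distances on a line, the optimum is the weighted median (not the mean). Total weight W = 653; half-weight = 326.5.
Sort by position and accumulate weight:
  block 3 (U, w=55) → cum 55
  block 8 (V, w=100) → cum 155
  block 14 (Q, w=70) → cum 225
  block 26 (P, w=225) → cum 450  ≥ 326.5 → median here
  block 29 (T, w=175) → cum 625
  block 48 (R, w=8) → cum 633
  block 54 (S, w=20) → cum 653
Optimal location: block 26.

x = 26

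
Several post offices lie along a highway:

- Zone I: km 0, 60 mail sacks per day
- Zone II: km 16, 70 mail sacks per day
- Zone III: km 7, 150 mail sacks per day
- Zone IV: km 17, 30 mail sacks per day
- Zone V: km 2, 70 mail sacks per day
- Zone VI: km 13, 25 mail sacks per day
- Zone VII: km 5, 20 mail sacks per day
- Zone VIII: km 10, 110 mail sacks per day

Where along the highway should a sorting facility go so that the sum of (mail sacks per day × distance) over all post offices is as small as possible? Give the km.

x = 7

For a sum of weighted absolute distances on a line, the optimum is the weighted median (not the mean). Total weight W = 535; half-weight = 267.5.
Sort by position and accumulate weight:
  km 0 (Zone I, w=60) → cum 60
  km 2 (Zone V, w=70) → cum 130
  km 5 (Zone VII, w=20) → cum 150
  km 7 (Zone III, w=150) → cum 300  ≥ 267.5 → median here
  km 10 (Zone VIII, w=110) → cum 410
  km 13 (Zone VI, w=25) → cum 435
  km 16 (Zone II, w=70) → cum 505
  km 17 (Zone IV, w=30) → cum 535
Optimal location: km 7.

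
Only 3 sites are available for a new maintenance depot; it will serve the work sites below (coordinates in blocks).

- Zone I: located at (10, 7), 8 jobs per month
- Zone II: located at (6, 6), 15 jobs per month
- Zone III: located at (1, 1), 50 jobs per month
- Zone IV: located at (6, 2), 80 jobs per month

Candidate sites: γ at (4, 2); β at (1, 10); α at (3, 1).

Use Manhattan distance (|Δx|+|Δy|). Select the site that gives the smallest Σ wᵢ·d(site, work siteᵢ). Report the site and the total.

Total weighted distance at each candidate:
  γ (4, 2): total = 538
  β (1, 10): total = 1721
  α (3, 1): total = 644
Minimum is at γ with total 538 blocks.

γ, total 538 blocks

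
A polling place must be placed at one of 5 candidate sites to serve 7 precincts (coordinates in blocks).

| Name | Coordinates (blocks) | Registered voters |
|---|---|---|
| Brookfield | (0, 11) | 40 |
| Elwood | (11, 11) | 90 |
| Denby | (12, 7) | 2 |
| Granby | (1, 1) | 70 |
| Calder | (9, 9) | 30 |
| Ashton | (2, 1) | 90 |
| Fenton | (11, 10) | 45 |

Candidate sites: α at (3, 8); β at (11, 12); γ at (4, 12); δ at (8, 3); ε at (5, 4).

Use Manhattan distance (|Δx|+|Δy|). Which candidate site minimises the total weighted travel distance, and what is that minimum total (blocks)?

α, total 3260 blocks

Total weighted distance at each candidate:
  α (3, 8): total = 3260
  β (11, 12): total = 4092
  γ (4, 12): total = 3741
  δ (8, 3): total = 3656
  ε (5, 4): total = 3510
Minimum is at α with total 3260 blocks.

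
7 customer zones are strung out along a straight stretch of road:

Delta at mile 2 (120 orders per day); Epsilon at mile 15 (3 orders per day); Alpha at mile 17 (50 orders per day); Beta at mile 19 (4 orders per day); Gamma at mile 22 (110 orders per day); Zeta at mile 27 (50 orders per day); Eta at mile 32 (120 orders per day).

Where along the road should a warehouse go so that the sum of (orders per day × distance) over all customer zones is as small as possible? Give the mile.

For a sum of weighted absolute distances on a line, the optimum is the weighted median (not the mean). Total weight W = 457; half-weight = 228.5.
Sort by position and accumulate weight:
  mile 2 (Delta, w=120) → cum 120
  mile 15 (Epsilon, w=3) → cum 123
  mile 17 (Alpha, w=50) → cum 173
  mile 19 (Beta, w=4) → cum 177
  mile 22 (Gamma, w=110) → cum 287  ≥ 228.5 → median here
  mile 27 (Zeta, w=50) → cum 337
  mile 32 (Eta, w=120) → cum 457
Optimal location: mile 22.

x = 22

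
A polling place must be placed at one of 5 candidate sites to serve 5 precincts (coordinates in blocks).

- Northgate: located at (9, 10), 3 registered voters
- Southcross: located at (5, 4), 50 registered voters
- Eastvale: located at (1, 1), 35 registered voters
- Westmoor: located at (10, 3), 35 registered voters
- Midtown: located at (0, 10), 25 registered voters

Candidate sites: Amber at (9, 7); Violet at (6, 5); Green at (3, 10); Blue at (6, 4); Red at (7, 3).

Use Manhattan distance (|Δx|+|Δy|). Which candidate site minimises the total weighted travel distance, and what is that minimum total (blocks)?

Total weighted distance at each candidate:
  Amber (9, 7): total = 1324
  Violet (6, 5): total = 924
  Green (3, 10): total = 1368
  Blue (6, 4): total = 832
  Red (7, 3): total = 912
Minimum is at Blue with total 832 blocks.

Blue, total 832 blocks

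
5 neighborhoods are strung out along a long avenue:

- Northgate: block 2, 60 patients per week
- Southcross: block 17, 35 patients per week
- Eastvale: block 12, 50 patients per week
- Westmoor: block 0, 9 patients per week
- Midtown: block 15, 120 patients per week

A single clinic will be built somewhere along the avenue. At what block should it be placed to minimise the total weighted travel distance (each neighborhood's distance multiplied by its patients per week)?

x = 15

For a sum of weighted absolute distances on a line, the optimum is the weighted median (not the mean). Total weight W = 274; half-weight = 137.
Sort by position and accumulate weight:
  block 0 (Westmoor, w=9) → cum 9
  block 2 (Northgate, w=60) → cum 69
  block 12 (Eastvale, w=50) → cum 119
  block 15 (Midtown, w=120) → cum 239  ≥ 137 → median here
  block 17 (Southcross, w=35) → cum 274
Optimal location: block 15.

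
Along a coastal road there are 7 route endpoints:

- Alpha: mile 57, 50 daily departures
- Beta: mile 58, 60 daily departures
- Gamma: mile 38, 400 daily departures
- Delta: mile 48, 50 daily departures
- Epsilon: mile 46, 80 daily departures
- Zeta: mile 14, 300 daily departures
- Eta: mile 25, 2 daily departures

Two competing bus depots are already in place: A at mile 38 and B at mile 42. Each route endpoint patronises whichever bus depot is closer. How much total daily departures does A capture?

The indifferent point is the midpoint (38+42)/2 = 40; route endpoints left of it (closer to A at 38) go to A, those right go to B.
  Zeta at 14 (w=300) → A
  Eta at 25 (w=2) → A
  Gamma at 38 (w=400) → A
  Epsilon at 46 (w=80) → B
  Delta at 48 (w=50) → B
  Alpha at 57 (w=50) → B
  Beta at 58 (w=60) → B
A captures 702; B captures 240.

702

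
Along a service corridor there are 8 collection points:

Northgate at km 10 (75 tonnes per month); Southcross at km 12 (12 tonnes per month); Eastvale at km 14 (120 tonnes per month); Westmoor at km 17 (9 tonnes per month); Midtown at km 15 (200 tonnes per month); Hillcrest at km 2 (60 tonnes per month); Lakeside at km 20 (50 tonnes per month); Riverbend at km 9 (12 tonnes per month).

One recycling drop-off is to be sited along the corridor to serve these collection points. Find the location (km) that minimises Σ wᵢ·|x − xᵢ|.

x = 14

For a sum of weighted absolute distances on a line, the optimum is the weighted median (not the mean). Total weight W = 538; half-weight = 269.
Sort by position and accumulate weight:
  km 2 (Hillcrest, w=60) → cum 60
  km 9 (Riverbend, w=12) → cum 72
  km 10 (Northgate, w=75) → cum 147
  km 12 (Southcross, w=12) → cum 159
  km 14 (Eastvale, w=120) → cum 279  ≥ 269 → median here
  km 15 (Midtown, w=200) → cum 479
  km 17 (Westmoor, w=9) → cum 488
  km 20 (Lakeside, w=50) → cum 538
Optimal location: km 14.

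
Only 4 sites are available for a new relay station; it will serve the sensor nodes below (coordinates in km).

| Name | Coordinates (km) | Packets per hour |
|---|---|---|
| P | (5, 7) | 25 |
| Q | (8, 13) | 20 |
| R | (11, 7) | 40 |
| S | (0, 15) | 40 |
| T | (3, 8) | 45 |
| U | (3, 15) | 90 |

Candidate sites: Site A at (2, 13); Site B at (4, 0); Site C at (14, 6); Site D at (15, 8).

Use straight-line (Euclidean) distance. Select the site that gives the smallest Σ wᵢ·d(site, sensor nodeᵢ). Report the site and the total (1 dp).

Total weighted distance at each candidate:
  Site A (2, 13): total = 1264.2
  Site B (4, 0): total = 3181.6
  Site C (14, 6): total = 2985.3
  Site D (15, 8): total = 3040.7
Minimum is at Site A with total 1264.2 km.

Site A, total 1264.2 km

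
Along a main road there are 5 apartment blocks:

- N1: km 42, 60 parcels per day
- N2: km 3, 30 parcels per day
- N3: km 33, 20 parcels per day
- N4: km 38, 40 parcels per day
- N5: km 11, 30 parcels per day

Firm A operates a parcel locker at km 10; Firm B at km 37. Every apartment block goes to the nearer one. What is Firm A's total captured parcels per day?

The indifferent point is the midpoint (10+37)/2 = 23.5; apartment blocks left of it (closer to Firm A at 10) go to Firm A, those right go to Firm B.
  N2 at 3 (w=30) → Firm A
  N5 at 11 (w=30) → Firm A
  N3 at 33 (w=20) → Firm B
  N4 at 38 (w=40) → Firm B
  N1 at 42 (w=60) → Firm B
Firm A captures 60; Firm B captures 120.

60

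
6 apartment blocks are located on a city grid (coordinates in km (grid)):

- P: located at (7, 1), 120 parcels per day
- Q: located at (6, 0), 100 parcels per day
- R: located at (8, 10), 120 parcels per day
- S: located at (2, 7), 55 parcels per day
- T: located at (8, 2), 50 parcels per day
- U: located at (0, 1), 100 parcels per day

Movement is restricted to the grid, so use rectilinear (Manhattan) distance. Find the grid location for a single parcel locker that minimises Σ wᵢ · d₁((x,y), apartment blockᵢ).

(7, 1)

Manhattan distance separates: Σwᵢ(|x−xᵢ|+|y−yᵢ|) = Σwᵢ|x−xᵢ| + Σwᵢ|y−yᵢ|, so x and y are optimised independently as 1-D weighted medians.
Total weight W = 545; half = 272.5.
x-coordinate, sorted with cumulative weight:
  x=0 (U, w=100) cum 100
  x=2 (S, w=55) cum 155
  x=6 (Q, w=100) cum 255
  x=7 (P, w=120) cum 375  ← median
  x=8 (R, w=120) cum 495
  x=8 (T, w=50) cum 545
⇒ x* = 7
y-coordinate, sorted with cumulative weight:
  y=0 (Q, w=100) cum 100
  y=1 (P, w=120) cum 220
  y=1 (U, w=100) cum 320  ← median
  y=2 (T, w=50) cum 370
  y=7 (S, w=55) cum 425
  y=10 (R, w=120) cum 545
⇒ y* = 1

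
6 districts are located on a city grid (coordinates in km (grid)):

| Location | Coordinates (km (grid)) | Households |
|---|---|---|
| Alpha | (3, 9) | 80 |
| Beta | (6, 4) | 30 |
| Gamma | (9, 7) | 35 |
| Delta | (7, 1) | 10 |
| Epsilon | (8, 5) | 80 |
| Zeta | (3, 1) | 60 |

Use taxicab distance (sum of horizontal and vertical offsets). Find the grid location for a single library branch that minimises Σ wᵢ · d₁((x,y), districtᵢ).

(6, 5)

Manhattan distance separates: Σwᵢ(|x−xᵢ|+|y−yᵢ|) = Σwᵢ|x−xᵢ| + Σwᵢ|y−yᵢ|, so x and y are optimised independently as 1-D weighted medians.
Total weight W = 295; half = 147.5.
x-coordinate, sorted with cumulative weight:
  x=3 (Alpha, w=80) cum 80
  x=3 (Zeta, w=60) cum 140
  x=6 (Beta, w=30) cum 170  ← median
  x=7 (Delta, w=10) cum 180
  x=8 (Epsilon, w=80) cum 260
  x=9 (Gamma, w=35) cum 295
⇒ x* = 6
y-coordinate, sorted with cumulative weight:
  y=1 (Delta, w=10) cum 10
  y=1 (Zeta, w=60) cum 70
  y=4 (Beta, w=30) cum 100
  y=5 (Epsilon, w=80) cum 180  ← median
  y=7 (Gamma, w=35) cum 215
  y=9 (Alpha, w=80) cum 295
⇒ y* = 5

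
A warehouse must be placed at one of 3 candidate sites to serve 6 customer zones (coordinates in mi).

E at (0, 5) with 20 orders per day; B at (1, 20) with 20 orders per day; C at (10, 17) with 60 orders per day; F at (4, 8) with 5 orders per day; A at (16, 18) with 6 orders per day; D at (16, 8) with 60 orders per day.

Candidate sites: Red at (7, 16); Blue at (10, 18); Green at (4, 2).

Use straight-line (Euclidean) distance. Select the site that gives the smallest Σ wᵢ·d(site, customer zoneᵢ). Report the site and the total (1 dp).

Total weighted distance at each candidate:
  Red (7, 16): total = 1415.3
  Blue (10, 18): total = 1366.4
  Green (4, 2): total = 2389.3
Minimum is at Blue with total 1366.4 mi.

Blue, total 1366.4 mi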